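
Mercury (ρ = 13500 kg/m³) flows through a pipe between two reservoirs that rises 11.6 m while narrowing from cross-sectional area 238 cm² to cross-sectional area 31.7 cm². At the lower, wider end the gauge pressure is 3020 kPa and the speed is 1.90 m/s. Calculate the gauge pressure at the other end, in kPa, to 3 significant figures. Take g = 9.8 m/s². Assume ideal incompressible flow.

By continuity, v₂ = v₁·A₁/A₂ = 1.90·(238/31.7) = 14.3 m/s.
Applying Bernoulli between the two ends and solving for P₂: P₂ = P₁ + ½ρ(v₁² − v₂²) − ρgΔh.
P₂ = 3020000 + ½·13500·(1.90² − 14.3²) − 13500·9.8·(+11.6) = 3020000 + (-1350000) − (1530000) = 136000 Pa.

P₂ ≈ 136 kPa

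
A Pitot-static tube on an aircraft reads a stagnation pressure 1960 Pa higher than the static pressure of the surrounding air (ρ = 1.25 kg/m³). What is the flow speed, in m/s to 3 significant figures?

Bernoulli between the free stream and the stagnation point: ½ρv² = P_stag − P_static.
v = √(2ΔP/ρ) = √(2·1960/1.25) = 56.0 m/s.

v ≈ 56.0 m/s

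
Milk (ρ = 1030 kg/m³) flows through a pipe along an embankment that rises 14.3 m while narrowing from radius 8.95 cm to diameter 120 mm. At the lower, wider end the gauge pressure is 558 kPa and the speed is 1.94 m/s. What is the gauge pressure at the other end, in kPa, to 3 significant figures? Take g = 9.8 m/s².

By continuity, v₂ = v₁·A₁/A₂ = 1.94·(252/113) = 4.32 m/s.
Applying Bernoulli between the two ends and solving for P₂: P₂ = P₁ + ½ρ(v₁² − v₂²) − ρgΔh.
P₂ = 558000 + ½·1030·(1.94² − 4.32²) − 1030·9.8·(+14.3) = 558000 + (-7660) − (144000) = 406000 Pa.

P₂ = 406 kPa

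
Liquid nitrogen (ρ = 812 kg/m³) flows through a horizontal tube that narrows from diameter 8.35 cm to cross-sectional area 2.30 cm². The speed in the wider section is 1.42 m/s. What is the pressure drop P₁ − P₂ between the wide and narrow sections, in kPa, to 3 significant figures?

ΔP ≈ 463 kPa

The volume flow rate is constant, so v₂ = (A₁/A₂)v₁ = (54.8/2.30)·1.42 = 33.8 m/s.
With no height change, Bernoulli's equation is P₁ + ½ρv₁² = P₂ + ½ρv₂².
P₁ − P₂ = ½·812·(33.8² − 1.42²) = ½·812·1140 = 463000 Pa.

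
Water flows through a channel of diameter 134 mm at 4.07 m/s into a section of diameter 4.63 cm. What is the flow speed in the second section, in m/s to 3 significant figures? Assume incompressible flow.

Continuity gives A₁v₁ = A₂v₂, so v₂ = (141 cm²)/(16.8 cm²) × 4.07 m/s = 34.1 m/s.

v₂ ≈ 34.1 m/s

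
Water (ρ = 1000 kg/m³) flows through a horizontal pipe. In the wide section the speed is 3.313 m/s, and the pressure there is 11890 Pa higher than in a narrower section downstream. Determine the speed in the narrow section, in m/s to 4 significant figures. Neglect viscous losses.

Along the level pipe P + ½ρv² is conserved, hence v₂² = v₁² + 2(P₁ − P₂)/ρ.
v₂ = √(3.313² + 2·11890/1000) = √(10.98 + 23.78) = 5.895 m/s.

v₂ ≈ 5.895 m/s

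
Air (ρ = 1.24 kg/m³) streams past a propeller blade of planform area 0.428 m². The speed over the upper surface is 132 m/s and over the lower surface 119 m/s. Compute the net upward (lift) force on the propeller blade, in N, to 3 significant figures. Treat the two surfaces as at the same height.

F = 866 N

From P + ½ρv² = const at equal height, P_low − P_up = ½ρ(v_up² − v_low²).
ΔP = ½·1.24·(132² − 119²) = 2020 Pa.
Lift = ΔP · A = 2020 × 0.428 = 866 N.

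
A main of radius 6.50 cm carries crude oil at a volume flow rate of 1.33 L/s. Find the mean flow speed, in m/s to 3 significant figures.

v ≈ 0.100 m/s

Q = 1.33 L/s = 0.00133 m³/s.
v = Q/A = 0.00133 / 0.0133 = 0.100 m/s.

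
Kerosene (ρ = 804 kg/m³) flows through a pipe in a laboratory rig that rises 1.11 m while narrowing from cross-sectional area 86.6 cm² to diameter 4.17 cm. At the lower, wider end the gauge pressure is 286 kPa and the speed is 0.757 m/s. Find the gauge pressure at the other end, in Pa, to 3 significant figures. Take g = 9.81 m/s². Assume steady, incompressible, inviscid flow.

P₂ = 268000 Pa

Mass conservation (A₁v₁ = A₂v₂) gives v₂ = 0.757 × 86.6/13.7 = 4.80 m/s.
Bernoulli: P₁ + ½ρv₁² + ρg h₁ = P₂ + ½ρv₂² + ρg h₂, so P₂ = P₁ + ½ρ(v₁² − v₂²) − ρg(h₂ − h₁).
P₂ = 286000 + ½·804·(0.757² − 4.80²) − 804·9.81·(+1.11) = 286000 + (-9030) − (8750) = 268000 Pa.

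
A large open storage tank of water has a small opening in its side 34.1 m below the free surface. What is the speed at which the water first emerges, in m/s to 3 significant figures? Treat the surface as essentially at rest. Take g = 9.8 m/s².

25.9 m/s

With the surface at rest and both surface and jet at atmospheric pressure, Bernoulli gives ρg h = ½ρv², so v = √(2gh) = √(2·9.8·34.1) = 25.9 m/s.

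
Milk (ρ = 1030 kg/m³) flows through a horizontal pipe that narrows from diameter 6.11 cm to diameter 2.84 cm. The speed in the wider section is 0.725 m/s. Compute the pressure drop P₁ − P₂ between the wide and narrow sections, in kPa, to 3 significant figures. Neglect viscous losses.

ΔP = 5.53 kPa

By continuity, v₂ = v₁·A₁/A₂ = 0.725·(29.3/6.33) = 3.36 m/s.
The pipe is horizontal, so Bernoulli reduces to P₁ + ½ρv₁² = P₂ + ½ρv₂².
P₁ − P₂ = ½·1030·(3.36² − 0.725²) = ½·1030·10.7 = 5530 Pa.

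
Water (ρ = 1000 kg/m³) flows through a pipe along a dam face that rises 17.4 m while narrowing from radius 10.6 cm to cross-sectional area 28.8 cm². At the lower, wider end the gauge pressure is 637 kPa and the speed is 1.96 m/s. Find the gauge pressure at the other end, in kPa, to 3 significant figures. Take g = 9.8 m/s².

The volume flow rate is constant, so v₂ = (A₁/A₂)v₁ = (353/28.8)·1.96 = 24.0 m/s.
Bernoulli: P₁ + ½ρv₁² + ρg h₁ = P₂ + ½ρv₂² + ρg h₂, so P₂ = P₁ + ½ρ(v₁² − v₂²) − ρg(h₂ − h₁).
P₂ = 637000 + ½·1000·(1.96² − 24.0²) − 1000·9.8·(+17.4) = 637000 + (-287000) − (171000) = 180000 Pa.

P₂ ≈ 180 kPa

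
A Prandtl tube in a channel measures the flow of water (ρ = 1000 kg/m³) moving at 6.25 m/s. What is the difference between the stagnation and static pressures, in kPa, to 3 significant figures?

ΔP ≈ 19.5 kPa

The dynamic pressure equals the rise in static pressure at the stagnation point: ΔP = ½ρv².
ΔP = ½·1000·6.25² = 19500 Pa.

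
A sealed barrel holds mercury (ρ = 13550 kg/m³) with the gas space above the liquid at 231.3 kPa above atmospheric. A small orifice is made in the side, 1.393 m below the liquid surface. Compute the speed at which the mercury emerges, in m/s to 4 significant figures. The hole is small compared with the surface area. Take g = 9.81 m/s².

Take point 1 at the surface (v₁ ≈ 0) and point 2 at the hole (at atmospheric pressure). Bernoulli: P₁ + ρg h = P_atm + ½ρv₂².
With P₁ − P_atm = 231300 Pa, v₂ = √(2gh + 2ΔP/ρ) = √(2·9.81·1.393 + 2·231300/13550) = 7.840 m/s.

v = 7.840 m/s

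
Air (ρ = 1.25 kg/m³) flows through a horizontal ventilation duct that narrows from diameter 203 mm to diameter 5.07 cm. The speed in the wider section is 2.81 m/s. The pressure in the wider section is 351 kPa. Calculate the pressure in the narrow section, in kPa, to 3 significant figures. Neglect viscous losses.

By continuity, v₂ = v₁·A₁/A₂ = 2.81·(324/20.2) = 45.0 m/s.
Bernoulli (h₁ = h₂): P₁ − P₂ = ½ρ(v₂² − v₁²).
P₂ = P₁ − ½ρ(v₂² − v₁²) = 351000 − ½·1.25·(45.0² − 2.81²) = 351000 − 1260 = 350000 Pa.

P₂ ≈ 350 kPa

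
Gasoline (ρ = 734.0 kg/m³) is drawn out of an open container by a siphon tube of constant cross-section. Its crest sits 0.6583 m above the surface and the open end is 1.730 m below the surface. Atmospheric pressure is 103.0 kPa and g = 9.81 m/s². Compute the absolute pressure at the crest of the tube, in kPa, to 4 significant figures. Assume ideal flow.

From the surface to the outlet (both open to atmosphere, surface at rest): v = √(2g·h_out) = √(2·9.81·1.730) = 5.826 m/s.
With constant cross-section the crest speed equals v; applying Bernoulli from the surface up to the crest, P_top = P_atm − ½ρv² − ρg·h_top.
P_top = 103000 − ½·734.0·5.826² − 734.0·9.81·0.6583 = 85800 Pa.

85.80 kPa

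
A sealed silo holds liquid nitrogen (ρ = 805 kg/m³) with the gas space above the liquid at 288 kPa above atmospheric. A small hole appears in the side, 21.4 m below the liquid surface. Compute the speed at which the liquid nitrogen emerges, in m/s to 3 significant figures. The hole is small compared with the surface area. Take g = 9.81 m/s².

Take point 1 at the surface (v₁ ≈ 0) and point 2 at the hole (at atmospheric pressure). Bernoulli: P₁ + ρg h = P_atm + ½ρv₂².
With P₁ − P_atm = 288000 Pa, v₂ = √(2gh + 2ΔP/ρ) = √(2·9.81·21.4 + 2·288000/805) = 33.7 m/s.

v ≈ 33.7 m/s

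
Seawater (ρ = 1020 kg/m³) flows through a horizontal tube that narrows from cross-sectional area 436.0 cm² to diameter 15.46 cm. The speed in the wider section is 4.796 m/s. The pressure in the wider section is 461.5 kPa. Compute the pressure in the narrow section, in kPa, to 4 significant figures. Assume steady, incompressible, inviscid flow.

409.9 kPa

The volume flow rate is constant, so v₂ = (A₁/A₂)v₁ = (436.0/187.7)·4.796 = 11.14 m/s.
Bernoulli (h₁ = h₂): P₁ − P₂ = ½ρ(v₂² − v₁²).
P₂ = P₁ − ½ρ(v₂² − v₁²) = 461500 − ½·1020·(11.14² − 4.796²) = 461500 − 51550 = 409900 Pa.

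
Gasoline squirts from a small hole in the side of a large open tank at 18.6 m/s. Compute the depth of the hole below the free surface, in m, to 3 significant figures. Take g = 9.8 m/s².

h ≈ 17.7 m

Torricelli: v = √(2gh), so h = v²/(2g).
h = 18.6²/(2·9.8) = 346/19.60 = 17.7 m.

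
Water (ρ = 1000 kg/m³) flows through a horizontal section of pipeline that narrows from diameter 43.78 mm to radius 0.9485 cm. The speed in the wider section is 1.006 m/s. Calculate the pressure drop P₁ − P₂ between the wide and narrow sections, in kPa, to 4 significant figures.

Continuity gives A₁v₁ = A₂v₂, so v₂ = (15.05 cm²)/(2.826 cm²) × 1.006 m/s = 5.358 m/s.
Along the horizontal streamline, P + ½ρv² is constant.
P₁ − P₂ = ½·1000·(5.358² − 1.006²) = ½·1000·27.70 = 13850 Pa.

13.85 kPa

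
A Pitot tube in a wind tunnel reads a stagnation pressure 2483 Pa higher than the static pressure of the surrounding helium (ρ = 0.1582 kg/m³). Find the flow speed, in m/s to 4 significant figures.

177.2 m/s

The dynamic pressure equals the rise in static pressure at the stagnation point: ΔP = ½ρv².
v = √(2ΔP/ρ) = √(2·2483/0.1582) = 177.2 m/s.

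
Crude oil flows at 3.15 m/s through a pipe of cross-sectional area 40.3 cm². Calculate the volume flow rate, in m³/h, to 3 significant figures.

Q = A·v = 0.00403 m² × 3.15 m/s = 0.0127 m³/s.
Converting: 0.0127 m³/s × 3600 = 45.7 m³/h.

Q = 45.7 m³/h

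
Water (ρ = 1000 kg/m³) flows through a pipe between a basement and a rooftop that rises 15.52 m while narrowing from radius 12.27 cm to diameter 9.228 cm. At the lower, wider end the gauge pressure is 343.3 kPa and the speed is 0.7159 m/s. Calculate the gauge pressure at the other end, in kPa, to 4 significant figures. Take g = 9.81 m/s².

P₂ ≈ 178.5 kPa

The volume flow rate is constant, so v₂ = (A₁/A₂)v₁ = (473.0/66.88)·0.7159 = 5.063 m/s.
Energy conservation along the streamline gives P₂ = P₁ − ½ρ(v₂² − v₁²) − ρg(h₂ − h₁).
P₂ = 343300 + ½·1000·(0.7159² − 5.063²) − 1000·9.81·(+15.52) = 343300 + (-12560) − (152300) = 178500 Pa.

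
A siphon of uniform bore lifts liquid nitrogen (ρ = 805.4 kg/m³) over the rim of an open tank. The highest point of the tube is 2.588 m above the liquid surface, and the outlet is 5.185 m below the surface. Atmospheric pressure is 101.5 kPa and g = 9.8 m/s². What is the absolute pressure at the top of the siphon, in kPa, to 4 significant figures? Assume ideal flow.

Bernoulli surface→outlet gives ½v² = g·h_out, so v = √(2·9.8·5.185) = 10.08 m/s.
Continuity keeps v the same throughout the tube; from surface to crest, P_atm + 0 = P_top + ½ρv² + ρg·h_top.
P_top = 101500 − ½·805.4·10.08² − 805.4·9.8·2.588 = 40150 Pa.

P_top ≈ 40.15 kPa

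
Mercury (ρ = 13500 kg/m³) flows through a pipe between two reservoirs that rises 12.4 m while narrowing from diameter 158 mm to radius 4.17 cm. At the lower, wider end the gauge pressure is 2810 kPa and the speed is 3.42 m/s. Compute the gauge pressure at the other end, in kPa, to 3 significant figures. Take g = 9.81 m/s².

230 kPa

Continuity gives A₁v₁ = A₂v₂, so v₂ = (196 cm²)/(54.6 cm²) × 3.42 m/s = 12.3 m/s.
Bernoulli: P₁ + ½ρv₁² + ρg h₁ = P₂ + ½ρv₂² + ρg h₂, so P₂ = P₁ + ½ρ(v₁² − v₂²) − ρg(h₂ − h₁).
P₂ = 2810000 + ½·13500·(3.42² − 12.3²) − 13500·9.81·(+12.4) = 2810000 + (-938000) − (1640000) = 230000 Pa.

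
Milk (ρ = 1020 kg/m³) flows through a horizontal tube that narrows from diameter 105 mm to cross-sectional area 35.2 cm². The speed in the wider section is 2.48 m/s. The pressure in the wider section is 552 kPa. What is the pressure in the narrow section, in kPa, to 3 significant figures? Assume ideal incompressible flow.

P₂ ≈ 536 kPa

Continuity gives A₁v₁ = A₂v₂, so v₂ = (86.6 cm²)/(35.2 cm²) × 2.48 m/s = 6.10 m/s.
With no height change, Bernoulli's equation is P₁ + ½ρv₁² = P₂ + ½ρv₂².
P₂ = P₁ − ½ρ(v₂² − v₁²) = 552000 − ½·1020·(6.10² − 2.48²) = 552000 − 15800 = 536000 Pa.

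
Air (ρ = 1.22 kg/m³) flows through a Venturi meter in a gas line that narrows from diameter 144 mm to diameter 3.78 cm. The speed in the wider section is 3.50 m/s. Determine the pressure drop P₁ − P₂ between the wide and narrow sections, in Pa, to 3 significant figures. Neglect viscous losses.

By continuity, v₂ = v₁·A₁/A₂ = 3.50·(163/11.2) = 50.8 m/s.
Along the horizontal streamline, P + ½ρv² is constant.
P₁ − P₂ = ½·1.22·(50.8² − 3.50²) = ½·1.22·2570 = 1570 Pa.

1570 Pa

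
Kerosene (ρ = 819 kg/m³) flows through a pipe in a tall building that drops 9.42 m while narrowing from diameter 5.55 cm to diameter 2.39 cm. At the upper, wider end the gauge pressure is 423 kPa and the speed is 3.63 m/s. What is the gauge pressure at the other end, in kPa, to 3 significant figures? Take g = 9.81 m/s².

P₂ ≈ 347 kPa

The volume flow rate is constant, so v₂ = (A₁/A₂)v₁ = (24.2/4.49)·3.63 = 19.6 m/s.
Applying Bernoulli between the two ends and solving for P₂: P₂ = P₁ + ½ρ(v₁² − v₂²) − ρgΔh.
P₂ = 423000 + ½·819·(3.63² − 19.6²) − 819·9.81·(−9.42) = 423000 + (-152000) − (-75700) = 347000 Pa.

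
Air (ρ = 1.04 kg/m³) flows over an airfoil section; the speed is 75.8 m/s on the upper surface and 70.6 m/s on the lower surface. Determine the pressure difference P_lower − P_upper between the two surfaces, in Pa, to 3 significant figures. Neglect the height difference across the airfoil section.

The pressure is lower where the speed is higher: ΔP = ½ρ(v_up² − v_low²).
ΔP = ½·1.04·(75.8² − 70.6²) = 396 Pa.

ΔP = 396 Pa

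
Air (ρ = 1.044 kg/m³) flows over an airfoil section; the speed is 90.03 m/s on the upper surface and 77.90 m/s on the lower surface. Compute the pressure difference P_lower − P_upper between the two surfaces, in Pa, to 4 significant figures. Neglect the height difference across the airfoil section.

Bernoulli (same height): P_lower − P_upper = ½ρ(v_upper² − v_lower²).
ΔP = ½·1.044·(90.03² − 77.90²) = 1063 Pa.

ΔP ≈ 1063 Pa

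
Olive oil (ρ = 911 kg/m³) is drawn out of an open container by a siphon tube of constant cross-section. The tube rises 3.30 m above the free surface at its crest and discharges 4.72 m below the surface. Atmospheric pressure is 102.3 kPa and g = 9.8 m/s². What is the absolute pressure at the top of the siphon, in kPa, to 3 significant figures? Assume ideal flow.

From the surface to the outlet (both open to atmosphere, surface at rest): v = √(2g·h_out) = √(2·9.8·4.72) = 9.62 m/s.
Continuity keeps v the same throughout the tube; from surface to crest, P_atm + 0 = P_top + ½ρv² + ρg·h_top.
P_top = 102300 − ½·911·9.62² − 911·9.8·3.30 = 30700 Pa.

P_top ≈ 30.7 kPa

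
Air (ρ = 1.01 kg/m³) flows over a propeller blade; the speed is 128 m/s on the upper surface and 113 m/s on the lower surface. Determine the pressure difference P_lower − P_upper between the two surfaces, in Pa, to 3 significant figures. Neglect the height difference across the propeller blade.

Bernoulli (same height): P_lower − P_upper = ½ρ(v_upper² − v_lower²).
ΔP = ½·1.01·(128² − 113²) = 1830 Pa.

ΔP ≈ 1830 Pa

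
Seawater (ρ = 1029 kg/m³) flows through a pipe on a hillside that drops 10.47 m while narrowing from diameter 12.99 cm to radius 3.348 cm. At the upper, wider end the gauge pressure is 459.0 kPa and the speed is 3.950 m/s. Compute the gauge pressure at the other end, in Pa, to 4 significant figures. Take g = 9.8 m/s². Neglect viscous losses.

Continuity gives A₁v₁ = A₂v₂, so v₂ = (132.5 cm²)/(35.21 cm²) × 3.950 m/s = 14.87 m/s.
Bernoulli: P₁ + ½ρv₁² + ρg h₁ = P₂ + ½ρv₂² + ρg h₂, so P₂ = P₁ + ½ρ(v₁² − v₂²) − ρg(h₂ − h₁).
P₂ = 459000 + ½·1029·(3.950² − 14.87²) − 1029·9.8·(−10.47) = 459000 + (-105700) − (-105600) = 458900 Pa.

458900 Pa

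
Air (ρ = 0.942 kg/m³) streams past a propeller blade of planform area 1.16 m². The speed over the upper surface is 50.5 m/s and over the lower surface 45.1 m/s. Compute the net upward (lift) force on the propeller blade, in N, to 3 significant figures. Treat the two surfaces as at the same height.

282 N

With equal heights on the two surfaces, Bernoulli gives P_lower − P_upper = ½ρ(v_upper² − v_lower²).
ΔP = ½·0.942·(50.5² − 45.1²) = 243 Pa.
Lift = ΔP · A = 243 × 1.16 = 282 N.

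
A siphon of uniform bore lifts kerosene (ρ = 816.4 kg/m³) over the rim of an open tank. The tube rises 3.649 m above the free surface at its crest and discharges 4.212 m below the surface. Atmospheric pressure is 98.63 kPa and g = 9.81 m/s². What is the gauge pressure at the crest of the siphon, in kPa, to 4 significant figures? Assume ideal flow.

P_gauge ≈ -62.96 kPa

Bernoulli surface→outlet gives ½v² = g·h_out, so v = √(2·9.81·4.212) = 9.091 m/s.
Continuity keeps v the same throughout the tube; from surface to crest, P_atm + 0 = P_top + ½ρv² + ρg·h_top.
P_top = 98630 − ½·816.4·9.091² − 816.4·9.81·3.649 = 35670 Pa. So P_gauge = P_top − P_atm = -62960 Pa.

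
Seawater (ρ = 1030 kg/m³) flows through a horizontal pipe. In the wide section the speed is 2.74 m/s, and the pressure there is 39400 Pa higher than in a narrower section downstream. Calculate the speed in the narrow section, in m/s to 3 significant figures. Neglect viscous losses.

With h₁ = h₂, rearranging Bernoulli gives v₂ = √(v₁² + 2ΔP/ρ).
v₂ = √(2.74² + 2·39400/1030) = √(7.51 + 76.5) = 9.17 m/s.

v₂ ≈ 9.17 m/s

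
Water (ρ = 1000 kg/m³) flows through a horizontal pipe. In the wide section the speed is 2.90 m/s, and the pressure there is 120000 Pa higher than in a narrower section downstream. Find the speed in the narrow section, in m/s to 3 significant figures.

Along the level pipe P + ½ρv² is conserved, hence v₂² = v₁² + 2(P₁ − P₂)/ρ.
v₂ = √(2.90² + 2·120000/1000) = √(8.41 + 240) = 15.8 m/s.

v₂ ≈ 15.8 m/s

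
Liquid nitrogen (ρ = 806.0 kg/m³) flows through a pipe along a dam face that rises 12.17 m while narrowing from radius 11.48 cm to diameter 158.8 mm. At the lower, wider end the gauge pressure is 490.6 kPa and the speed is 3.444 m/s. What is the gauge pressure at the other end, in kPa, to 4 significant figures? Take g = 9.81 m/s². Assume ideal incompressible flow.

The volume flow rate is constant, so v₂ = (A₁/A₂)v₁ = (414.0/198.1)·3.444 = 7.200 m/s.
Applying Bernoulli between the two ends and solving for P₂: P₂ = P₁ + ½ρ(v₁² − v₂²) − ρgΔh.
P₂ = 490600 + ½·806.0·(3.444² − 7.200²) − 806.0·9.81·(+12.17) = 490600 + (-16110) − (96230) = 378300 Pa.

P₂ ≈ 378.3 kPa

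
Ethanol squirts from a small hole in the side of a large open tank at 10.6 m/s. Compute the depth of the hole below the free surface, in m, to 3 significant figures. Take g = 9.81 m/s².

h ≈ 5.73 m

For a small hole in a large open tank, ½v² = gh, giving h = v²/(2g).
h = 10.6²/(2·9.81) = 112/19.62 = 5.73 m.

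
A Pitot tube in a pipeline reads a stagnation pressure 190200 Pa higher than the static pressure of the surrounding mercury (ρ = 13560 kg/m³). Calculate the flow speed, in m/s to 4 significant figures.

v ≈ 5.297 m/s

Bernoulli between the free stream and the stagnation point: ½ρv² = P_stag − P_static.
v = √(2ΔP/ρ) = √(2·190200/13560) = 5.297 m/s.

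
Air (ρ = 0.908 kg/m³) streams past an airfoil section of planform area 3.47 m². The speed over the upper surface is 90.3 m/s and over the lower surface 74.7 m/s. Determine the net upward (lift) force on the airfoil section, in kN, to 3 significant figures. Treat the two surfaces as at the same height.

With equal heights on the two surfaces, Bernoulli gives P_lower − P_upper = ½ρ(v_upper² − v_lower²).
ΔP = ½·0.908·(90.3² − 74.7²) = 1170 Pa.
Lift = ΔP · A = 1170 × 3.47 = 4060 N.

4.06 kN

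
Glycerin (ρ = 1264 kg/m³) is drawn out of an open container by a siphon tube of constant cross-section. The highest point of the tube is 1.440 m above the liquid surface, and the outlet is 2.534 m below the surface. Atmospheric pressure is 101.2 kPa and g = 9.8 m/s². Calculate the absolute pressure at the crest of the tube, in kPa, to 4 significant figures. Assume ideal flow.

From the surface to the outlet (both open to atmosphere, surface at rest): v = √(2g·h_out) = √(2·9.8·2.534) = 7.047 m/s.
With constant cross-section the crest speed equals v; applying Bernoulli from the surface up to the crest, P_top = P_atm − ½ρv² − ρg·h_top.
P_top = 101200 − ½·1264·7.047² − 1264·9.8·1.440 = 51970 Pa.

P_top = 51.97 kPa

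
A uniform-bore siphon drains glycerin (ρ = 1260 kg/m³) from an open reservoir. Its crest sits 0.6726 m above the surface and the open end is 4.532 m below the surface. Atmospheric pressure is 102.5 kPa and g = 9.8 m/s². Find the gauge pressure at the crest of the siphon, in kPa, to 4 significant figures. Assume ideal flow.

From the surface to the outlet (both open to atmosphere, surface at rest): v = √(2g·h_out) = √(2·9.8·4.532) = 9.425 m/s.
With constant cross-section the crest speed equals v; applying Bernoulli from the surface up to the crest, P_top = P_atm − ½ρv² − ρg·h_top.
P_top = 102500 − ½·1260·9.425² − 1260·9.8·0.6726 = 38230 Pa. So P_gauge = P_top − P_atm = -64270 Pa.

-64.27 kPa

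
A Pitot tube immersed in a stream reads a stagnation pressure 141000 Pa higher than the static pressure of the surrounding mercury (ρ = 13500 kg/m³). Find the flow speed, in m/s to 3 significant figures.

At the stagnation point the flow is brought to rest, so Bernoulli gives P_stag − P_static = ½ρv².
v = √(2ΔP/ρ) = √(2·141000/13500) = 4.57 m/s.

4.57 m/s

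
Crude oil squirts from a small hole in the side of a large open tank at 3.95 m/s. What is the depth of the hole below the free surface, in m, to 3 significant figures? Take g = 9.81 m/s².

Torricelli: v = √(2gh), so h = v²/(2g).
h = 3.95²/(2·9.81) = 15.6/19.62 = 0.795 m.

h = 0.795 m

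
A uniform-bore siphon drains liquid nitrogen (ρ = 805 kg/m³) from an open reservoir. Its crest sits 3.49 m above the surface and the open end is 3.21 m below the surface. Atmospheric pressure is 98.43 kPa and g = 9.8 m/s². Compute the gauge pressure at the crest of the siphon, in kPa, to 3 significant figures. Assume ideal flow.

From the surface to the outlet (both open to atmosphere, surface at rest): v = √(2g·h_out) = √(2·9.8·3.21) = 7.93 m/s.
Continuity keeps v the same throughout the tube; from surface to crest, P_atm + 0 = P_top + ½ρv² + ρg·h_top.
P_top = 98430 − ½·805·7.93² − 805·9.8·3.49 = 45600 Pa. So P_gauge = P_top − P_atm = -52900 Pa.

P_gauge ≈ -52.9 kPa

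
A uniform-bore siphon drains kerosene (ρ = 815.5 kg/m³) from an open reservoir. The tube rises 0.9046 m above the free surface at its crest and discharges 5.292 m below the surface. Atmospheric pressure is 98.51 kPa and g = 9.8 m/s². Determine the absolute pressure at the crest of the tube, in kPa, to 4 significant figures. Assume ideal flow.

The outlet speed comes from Torricelli: v = √(2g·5.292) = 10.18 m/s.
With constant cross-section the crest speed equals v; applying Bernoulli from the surface up to the crest, P_top = P_atm − ½ρv² − ρg·h_top.
P_top = 98510 − ½·815.5·10.18² − 815.5·9.8·0.9046 = 48990 Pa.

P_top = 48.99 kPa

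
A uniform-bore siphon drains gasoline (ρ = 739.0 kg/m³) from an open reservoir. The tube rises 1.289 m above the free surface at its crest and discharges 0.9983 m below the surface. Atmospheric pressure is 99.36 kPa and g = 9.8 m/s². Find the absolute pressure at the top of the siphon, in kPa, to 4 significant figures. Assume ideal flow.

The outlet speed comes from Torricelli: v = √(2g·0.9983) = 4.423 m/s.
With constant cross-section the crest speed equals v; applying Bernoulli from the surface up to the crest, P_top = P_atm − ½ρv² − ρg·h_top.
P_top = 99360 − ½·739.0·4.423² − 739.0·9.8·1.289 = 82790 Pa.

P_top = 82.79 kPa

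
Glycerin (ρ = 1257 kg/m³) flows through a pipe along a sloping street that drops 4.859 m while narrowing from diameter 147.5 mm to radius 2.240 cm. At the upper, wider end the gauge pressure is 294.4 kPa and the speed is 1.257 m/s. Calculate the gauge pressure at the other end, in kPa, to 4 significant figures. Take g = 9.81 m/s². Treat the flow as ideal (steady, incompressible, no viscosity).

P₂ ≈ 238.6 kPa

The volume flow rate is constant, so v₂ = (A₁/A₂)v₁ = (170.9/15.76)·1.257 = 13.63 m/s.
Bernoulli: P₁ + ½ρv₁² + ρg h₁ = P₂ + ½ρv₂² + ρg h₂, so P₂ = P₁ + ½ρ(v₁² − v₂²) − ρg(h₂ − h₁).
P₂ = 294400 + ½·1257·(1.257² − 13.63²) − 1257·9.81·(−4.859) = 294400 + (-115700) − (-59920) = 238600 Pa.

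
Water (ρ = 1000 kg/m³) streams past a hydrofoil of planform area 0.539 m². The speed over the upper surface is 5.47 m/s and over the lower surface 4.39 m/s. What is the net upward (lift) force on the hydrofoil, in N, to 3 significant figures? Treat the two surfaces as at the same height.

2870 N

With equal heights on the two surfaces, Bernoulli gives P_lower − P_upper = ½ρ(v_upper² − v_lower²).
ΔP = ½·1000·(5.47² − 4.39²) = 5320 Pa.
Lift = ΔP · A = 5320 × 0.539 = 2870 N.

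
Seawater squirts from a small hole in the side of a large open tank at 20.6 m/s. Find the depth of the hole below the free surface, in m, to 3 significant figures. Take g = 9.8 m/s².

h ≈ 21.7 m

Torricelli: v = √(2gh), so h = v²/(2g).
h = 20.6²/(2·9.8) = 424/19.60 = 21.7 m.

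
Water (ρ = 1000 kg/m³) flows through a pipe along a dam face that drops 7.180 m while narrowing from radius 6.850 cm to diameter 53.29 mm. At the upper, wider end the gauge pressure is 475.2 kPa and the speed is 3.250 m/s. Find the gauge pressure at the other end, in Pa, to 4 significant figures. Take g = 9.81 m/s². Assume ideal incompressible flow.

By continuity, v₂ = v₁·A₁/A₂ = 3.250·(147.4/22.30) = 21.48 m/s.
Bernoulli: P₁ + ½ρv₁² + ρg h₁ = P₂ + ½ρv₂² + ρg h₂, so P₂ = P₁ + ½ρ(v₁² − v₂²) − ρg(h₂ − h₁).
P₂ = 475200 + ½·1000·(3.250² − 21.48²) − 1000·9.81·(−7.180) = 475200 + (-225400) − (-70440) = 320200 Pa.

P₂ ≈ 320200 Pa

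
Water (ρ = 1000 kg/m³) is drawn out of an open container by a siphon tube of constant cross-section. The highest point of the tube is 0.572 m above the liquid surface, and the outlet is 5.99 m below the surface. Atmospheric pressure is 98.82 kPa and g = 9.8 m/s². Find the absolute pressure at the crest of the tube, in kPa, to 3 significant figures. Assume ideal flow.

From the surface to the outlet (both open to atmosphere, surface at rest): v = √(2g·h_out) = √(2·9.8·5.99) = 10.8 m/s.
Continuity keeps v the same throughout the tube; from surface to crest, P_atm + 0 = P_top + ½ρv² + ρg·h_top.
P_top = 98820 − ½·1000·10.8² − 1000·9.8·0.572 = 34500 Pa.

34.5 kPa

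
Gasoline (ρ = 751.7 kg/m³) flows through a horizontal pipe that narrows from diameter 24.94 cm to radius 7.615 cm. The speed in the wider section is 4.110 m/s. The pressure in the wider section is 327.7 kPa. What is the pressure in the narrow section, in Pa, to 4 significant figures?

P₂ = 288400 Pa

Mass conservation (A₁v₁ = A₂v₂) gives v₂ = 4.110 × 488.5/182.2 = 11.02 m/s.
With no height change, Bernoulli's equation is P₁ + ½ρv₁² = P₂ + ½ρv₂².
P₂ = P₁ − ½ρ(v₂² − v₁²) = 327700 − ½·751.7·(11.02² − 4.110²) = 327700 − 39310 = 288400 Pa.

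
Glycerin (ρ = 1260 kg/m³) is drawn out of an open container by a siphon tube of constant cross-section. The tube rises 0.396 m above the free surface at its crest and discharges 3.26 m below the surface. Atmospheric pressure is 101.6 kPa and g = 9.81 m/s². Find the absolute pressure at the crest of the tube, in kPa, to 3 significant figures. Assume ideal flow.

From the surface to the outlet (both open to atmosphere, surface at rest): v = √(2g·h_out) = √(2·9.81·3.26) = 8.00 m/s.
With constant cross-section the crest speed equals v; applying Bernoulli from the surface up to the crest, P_top = P_atm − ½ρv² − ρg·h_top.
P_top = 101600 − ½·1260·8.00² − 1260·9.81·0.396 = 56400 Pa.

P_top = 56.4 kPa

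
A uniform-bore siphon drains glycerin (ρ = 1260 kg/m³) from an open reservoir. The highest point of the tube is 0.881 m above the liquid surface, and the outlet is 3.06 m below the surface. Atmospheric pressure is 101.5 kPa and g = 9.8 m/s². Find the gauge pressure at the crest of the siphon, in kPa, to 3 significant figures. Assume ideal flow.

-48.7 kPa

The outlet speed comes from Torricelli: v = √(2g·3.06) = 7.74 m/s.
Continuity keeps v the same throughout the tube; from surface to crest, P_atm + 0 = P_top + ½ρv² + ρg·h_top.
P_top = 101500 − ½·1260·7.74² − 1260·9.8·0.881 = 52800 Pa. So P_gauge = P_top − P_atm = -48700 Pa.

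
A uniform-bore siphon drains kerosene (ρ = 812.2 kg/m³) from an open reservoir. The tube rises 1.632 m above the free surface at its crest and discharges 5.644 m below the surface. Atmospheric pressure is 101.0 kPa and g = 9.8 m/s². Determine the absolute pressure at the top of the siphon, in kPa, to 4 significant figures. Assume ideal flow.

P_top = 43.09 kPa

The outlet speed comes from Torricelli: v = √(2g·5.644) = 10.52 m/s.
With constant cross-section the crest speed equals v; applying Bernoulli from the surface up to the crest, P_top = P_atm − ½ρv² − ρg·h_top.
P_top = 101000 − ½·812.2·10.52² − 812.2·9.8·1.632 = 43090 Pa.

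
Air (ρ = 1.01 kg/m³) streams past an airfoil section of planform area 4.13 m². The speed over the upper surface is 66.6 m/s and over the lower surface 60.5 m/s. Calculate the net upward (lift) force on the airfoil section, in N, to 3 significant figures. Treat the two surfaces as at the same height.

The faster flow above has the lower pressure; Bernoulli (same height) gives ΔP = ½ρ(v_up² − v_low²).
ΔP = ½·1.01·(66.6² − 60.5²) = 392 Pa.
Lift = ΔP · A = 392 × 4.13 = 1620 N.

F ≈ 1620 N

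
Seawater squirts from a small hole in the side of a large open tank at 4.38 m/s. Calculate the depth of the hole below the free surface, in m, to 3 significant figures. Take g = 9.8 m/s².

Torricelli: v = √(2gh), so h = v²/(2g).
h = 4.38²/(2·9.8) = 19.2/19.60 = 0.979 m.

h ≈ 0.979 m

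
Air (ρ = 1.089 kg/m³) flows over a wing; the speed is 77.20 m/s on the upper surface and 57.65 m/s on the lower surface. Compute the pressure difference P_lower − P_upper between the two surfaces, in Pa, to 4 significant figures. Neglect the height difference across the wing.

The pressure is lower where the speed is higher: ΔP = ½ρ(v_up² − v_low²).
ΔP = ½·1.089·(77.20² − 57.65²) = 1435 Pa.

ΔP ≈ 1435 Pa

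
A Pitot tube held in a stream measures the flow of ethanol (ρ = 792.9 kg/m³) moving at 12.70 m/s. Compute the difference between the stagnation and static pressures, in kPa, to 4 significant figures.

Bernoulli between the free stream and the stagnation point: ½ρv² = P_stag − P_static.
ΔP = ½·792.9·12.70² = 63940 Pa.

ΔP = 63.94 kPa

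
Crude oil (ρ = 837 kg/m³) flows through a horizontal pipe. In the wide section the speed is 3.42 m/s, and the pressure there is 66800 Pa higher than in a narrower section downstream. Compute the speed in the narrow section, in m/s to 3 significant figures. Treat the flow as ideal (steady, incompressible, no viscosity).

Horizontal Bernoulli: P₁ + ½ρv₁² = P₂ + ½ρv₂², so v₂² = v₁² + 2(P₁ − P₂)/ρ.
v₂ = √(3.42² + 2·66800/837) = √(11.7 + 160) = 13.1 m/s.

v₂ ≈ 13.1 m/s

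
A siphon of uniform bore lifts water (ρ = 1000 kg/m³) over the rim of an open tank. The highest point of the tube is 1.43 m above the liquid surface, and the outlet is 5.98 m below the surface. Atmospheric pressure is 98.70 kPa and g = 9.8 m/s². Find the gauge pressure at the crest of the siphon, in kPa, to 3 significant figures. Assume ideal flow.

Bernoulli surface→outlet gives ½v² = g·h_out, so v = √(2·9.8·5.98) = 10.8 m/s.
Continuity keeps v the same throughout the tube; from surface to crest, P_atm + 0 = P_top + ½ρv² + ρg·h_top.
P_top = 98700 − ½·1000·10.8² − 1000·9.8·1.43 = 26100 Pa. So P_gauge = P_top − P_atm = -72600 Pa.

P_gauge ≈ -72.6 kPa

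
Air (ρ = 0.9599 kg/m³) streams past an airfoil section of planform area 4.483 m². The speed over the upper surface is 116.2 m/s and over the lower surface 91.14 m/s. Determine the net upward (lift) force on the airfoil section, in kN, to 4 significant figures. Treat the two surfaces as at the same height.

With equal heights on the two surfaces, Bernoulli gives P_lower − P_upper = ½ρ(v_upper² − v_lower²).
ΔP = ½·0.9599·(116.2² − 91.14²) = 2494 Pa.
Lift = ΔP · A = 2494 × 4.483 = 11180 N.

F ≈ 11.18 kN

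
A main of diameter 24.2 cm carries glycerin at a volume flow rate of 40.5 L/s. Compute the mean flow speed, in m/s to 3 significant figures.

Q = 40.5 L/s = 0.0405 m³/s.
v = Q/A = 0.0405 / 0.0460 = 0.881 m/s.

0.881 m/s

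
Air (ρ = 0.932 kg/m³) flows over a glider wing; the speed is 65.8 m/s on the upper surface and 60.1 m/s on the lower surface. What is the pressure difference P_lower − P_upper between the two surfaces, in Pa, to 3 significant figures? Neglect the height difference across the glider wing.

ΔP = 334 Pa

With negligible Δh, P + ½ρv² is constant, so P_low − P_up = ½ρ(v_up² − v_low²).
ΔP = ½·0.932·(65.8² − 60.1²) = 334 Pa.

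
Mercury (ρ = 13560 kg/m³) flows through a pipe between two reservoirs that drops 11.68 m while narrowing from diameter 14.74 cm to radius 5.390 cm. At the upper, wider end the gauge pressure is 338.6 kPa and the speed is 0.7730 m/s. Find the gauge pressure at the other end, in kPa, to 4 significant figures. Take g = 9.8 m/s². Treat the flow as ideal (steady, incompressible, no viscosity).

P₂ ≈ 1881 kPa

Mass conservation (A₁v₁ = A₂v₂) gives v₂ = 0.7730 × 170.6/91.27 = 1.445 m/s.
Energy conservation along the streamline gives P₂ = P₁ − ½ρ(v₂² − v₁²) − ρg(h₂ − h₁).
P₂ = 338600 + ½·13560·(0.7730² − 1.445²) − 13560·9.8·(−11.68) = 338600 + (-10110) − (-1552000) = 1881000 Pa.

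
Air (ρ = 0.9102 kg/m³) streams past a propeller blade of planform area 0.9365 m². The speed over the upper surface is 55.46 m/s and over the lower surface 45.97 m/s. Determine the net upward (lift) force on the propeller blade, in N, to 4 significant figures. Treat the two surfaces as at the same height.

F = 410.2 N

With equal heights on the two surfaces, Bernoulli gives P_lower − P_upper = ½ρ(v_upper² − v_lower²).
ΔP = ½·0.9102·(55.46² − 45.97²) = 438.1 Pa.
Lift = ΔP · A = 438.1 × 0.9365 = 410.2 N.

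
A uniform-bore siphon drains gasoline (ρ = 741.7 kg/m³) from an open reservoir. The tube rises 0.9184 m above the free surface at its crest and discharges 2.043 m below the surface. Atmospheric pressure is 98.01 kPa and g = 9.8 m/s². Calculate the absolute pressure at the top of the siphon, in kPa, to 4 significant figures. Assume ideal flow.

From the surface to the outlet (both open to atmosphere, surface at rest): v = √(2g·h_out) = √(2·9.8·2.043) = 6.328 m/s.
Continuity keeps v the same throughout the tube; from surface to crest, P_atm + 0 = P_top + ½ρv² + ρg·h_top.
P_top = 98010 − ½·741.7·6.328² − 741.7·9.8·0.9184 = 76480 Pa.

P_top ≈ 76.48 kPa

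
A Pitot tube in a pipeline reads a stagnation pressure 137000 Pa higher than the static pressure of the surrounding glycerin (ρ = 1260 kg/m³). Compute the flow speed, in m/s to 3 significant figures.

Bernoulli between the free stream and the stagnation point: ½ρv² = P_stag − P_static.
v = √(2ΔP/ρ) = √(2·137000/1260) = 14.7 m/s.

v ≈ 14.7 m/s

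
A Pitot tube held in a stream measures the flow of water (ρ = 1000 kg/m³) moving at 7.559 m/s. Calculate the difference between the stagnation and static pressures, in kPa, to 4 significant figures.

ΔP = 28.57 kPa

The dynamic pressure equals the rise in static pressure at the stagnation point: ΔP = ½ρv².
ΔP = ½·1000·7.559² = 28570 Pa.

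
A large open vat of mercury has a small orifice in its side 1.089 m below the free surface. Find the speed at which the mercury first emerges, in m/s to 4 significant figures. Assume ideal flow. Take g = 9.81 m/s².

v = 4.622 m/s

Bernoulli from surface to hole (P equal, v_surface ≈ 0): v = √(2gh) = √(2×9.81×1.089) = 4.622 m/s.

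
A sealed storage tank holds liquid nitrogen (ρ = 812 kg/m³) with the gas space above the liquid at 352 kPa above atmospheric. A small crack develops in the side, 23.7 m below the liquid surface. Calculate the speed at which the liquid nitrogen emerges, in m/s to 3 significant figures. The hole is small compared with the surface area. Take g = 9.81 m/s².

v = 36.5 m/s

Take point 1 at the surface (v₁ ≈ 0) and point 2 at the hole (at atmospheric pressure). Bernoulli: P₁ + ρg h = P_atm + ½ρv₂².
With P₁ − P_atm = 352000 Pa, v₂ = √(2gh + 2ΔP/ρ) = √(2·9.81·23.7 + 2·352000/812) = 36.5 m/s.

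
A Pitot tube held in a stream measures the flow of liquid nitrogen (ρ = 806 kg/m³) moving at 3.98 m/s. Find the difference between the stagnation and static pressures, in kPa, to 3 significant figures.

6.38 kPa

Bernoulli between the free stream and the stagnation point: ½ρv² = P_stag − P_static.
ΔP = ½·806·3.98² = 6380 Pa.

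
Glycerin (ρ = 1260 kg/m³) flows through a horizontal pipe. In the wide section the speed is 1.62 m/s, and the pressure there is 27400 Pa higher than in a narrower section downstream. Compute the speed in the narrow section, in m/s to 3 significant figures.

With h₁ = h₂, rearranging Bernoulli gives v₂ = √(v₁² + 2ΔP/ρ).
v₂ = √(1.62² + 2·27400/1260) = √(2.62 + 43.5) = 6.79 m/s.

v₂ ≈ 6.79 m/s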